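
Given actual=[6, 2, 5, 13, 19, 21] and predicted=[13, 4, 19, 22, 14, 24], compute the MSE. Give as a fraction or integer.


MSE = (1/6) * ((6-13)^2=49 + (2-4)^2=4 + (5-19)^2=196 + (13-22)^2=81 + (19-14)^2=25 + (21-24)^2=9). Sum = 364. MSE = 182/3.

182/3


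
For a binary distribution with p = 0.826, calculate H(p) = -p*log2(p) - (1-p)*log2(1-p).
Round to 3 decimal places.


H = -0.826*log2(0.826) - 0.174*log2(0.174) = 0.667.

0.667


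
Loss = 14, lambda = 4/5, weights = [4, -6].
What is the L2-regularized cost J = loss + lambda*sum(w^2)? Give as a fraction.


L2 sq norm = sum(w^2) = 52. J = 14 + 4/5 * 52 = 278/5.

278/5


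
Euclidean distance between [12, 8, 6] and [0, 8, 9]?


d = sqrt(sum of squared differences). (12-0)^2=144, (8-8)^2=0, (6-9)^2=9. Sum = 153.

sqrt(153)


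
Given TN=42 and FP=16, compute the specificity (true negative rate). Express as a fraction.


Specificity = TN / (TN + FP) = 42 / 58 = 21/29.

21/29


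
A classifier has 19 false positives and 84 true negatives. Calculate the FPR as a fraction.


FPR = FP / (FP + TN) = 19 / 103 = 19/103.

19/103


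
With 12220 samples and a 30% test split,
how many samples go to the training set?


Test set = 12220 * 30% = 3666. Training set = 12220 - 3666 = 8554.

8554


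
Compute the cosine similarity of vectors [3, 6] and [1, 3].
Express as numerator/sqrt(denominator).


dot = 21. |a|^2 = 45, |b|^2 = 10. cos = 21/sqrt(450).

21/sqrt(450)


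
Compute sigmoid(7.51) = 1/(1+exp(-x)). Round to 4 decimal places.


sigma(7.51) = 1/(1+e^(-7.51)) = 1/(1+0.000548) = 1/1.000548 = 0.9995.

0.9995


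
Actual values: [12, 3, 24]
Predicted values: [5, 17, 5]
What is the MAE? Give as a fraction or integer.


MAE = (1/3) * (|12-5|=7 + |3-17|=14 + |24-5|=19). Sum = 40. MAE = 40/3.

40/3


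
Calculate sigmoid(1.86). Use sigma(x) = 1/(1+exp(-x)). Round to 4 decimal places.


sigma(1.86) = 1/(1+e^(-1.86)) = 1/(1+0.155673) = 1/1.155673 = 0.8653.

0.8653


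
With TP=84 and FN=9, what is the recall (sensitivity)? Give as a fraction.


Recall = TP / (TP + FN) = 84 / 93 = 28/31.

28/31


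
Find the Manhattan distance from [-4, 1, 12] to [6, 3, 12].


d = sum of absolute differences: |-4-6|=10 + |1-3|=2 + |12-12|=0 = 12.

12


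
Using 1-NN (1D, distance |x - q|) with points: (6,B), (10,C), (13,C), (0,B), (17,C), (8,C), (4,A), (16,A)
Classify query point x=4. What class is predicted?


Distances: |6-4|=2, |10-4|=6, |13-4|=9, |0-4|=4, |17-4|=13, |8-4|=4, |4-4|=0, |16-4|=12. 1 nearest: (4,A). Counts: {'A': 1}. Majority class: A.

A


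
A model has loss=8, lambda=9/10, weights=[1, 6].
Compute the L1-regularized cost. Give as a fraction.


L1 norm = sum(|w|) = 7. J = 8 + 9/10 * 7 = 143/10.

143/10


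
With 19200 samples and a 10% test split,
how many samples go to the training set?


Test set = 19200 * 10% = 1920. Training set = 19200 - 1920 = 17280.

17280


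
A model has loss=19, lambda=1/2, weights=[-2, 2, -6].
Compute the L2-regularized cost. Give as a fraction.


L2 sq norm = sum(w^2) = 44. J = 19 + 1/2 * 44 = 41.

41


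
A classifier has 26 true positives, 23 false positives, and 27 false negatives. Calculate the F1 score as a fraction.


Precision = 26/49 = 26/49. Recall = 26/53 = 26/53. F1 = 2*P*R/(P+R) = 26/51.

26/51


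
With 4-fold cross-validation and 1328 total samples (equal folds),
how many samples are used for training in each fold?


Each validation fold has 1328/4 = 332 samples. Training set = 1328 - 332 = 996.

996


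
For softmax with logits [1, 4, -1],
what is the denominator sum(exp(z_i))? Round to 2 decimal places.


Denom = e^1=2.7183 + e^4=54.5982 + e^-1=0.3679. Sum = 57.6844, which rounds to 57.68.

57.68


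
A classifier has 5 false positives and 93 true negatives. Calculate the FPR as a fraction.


FPR = FP / (FP + TN) = 5 / 98 = 5/98.

5/98


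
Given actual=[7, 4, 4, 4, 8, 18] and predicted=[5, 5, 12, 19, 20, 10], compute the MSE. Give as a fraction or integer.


MSE = (1/6) * ((7-5)^2=4 + (4-5)^2=1 + (4-12)^2=64 + (4-19)^2=225 + (8-20)^2=144 + (18-10)^2=64). Sum = 502. MSE = 251/3.

251/3


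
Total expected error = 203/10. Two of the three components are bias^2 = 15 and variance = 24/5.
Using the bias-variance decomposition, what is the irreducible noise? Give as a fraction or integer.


Total error = bias^2 + variance + irreducible noise. So irreducible noise = 203/10 - 15 - 24/5 = 1/2.

1/2


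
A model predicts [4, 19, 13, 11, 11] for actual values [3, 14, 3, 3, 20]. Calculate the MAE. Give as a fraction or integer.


MAE = (1/5) * (|3-4|=1 + |14-19|=5 + |3-13|=10 + |3-11|=8 + |20-11|=9). Sum = 33. MAE = 33/5.

33/5


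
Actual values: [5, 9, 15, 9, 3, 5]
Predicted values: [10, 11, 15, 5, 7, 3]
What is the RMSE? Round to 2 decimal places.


MSE = 10.8333. RMSE = sqrt(10.8333) = 3.29.

3.29


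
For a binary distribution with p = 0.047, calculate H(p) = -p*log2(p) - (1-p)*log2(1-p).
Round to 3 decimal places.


H = -0.047*log2(0.047) - 0.953*log2(0.953) = 0.274.

0.274


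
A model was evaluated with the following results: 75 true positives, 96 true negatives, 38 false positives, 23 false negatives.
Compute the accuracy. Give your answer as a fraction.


Accuracy = (TP + TN) / (TP + TN + FP + FN) = (75 + 96) / 232 = 171/232.

171/232


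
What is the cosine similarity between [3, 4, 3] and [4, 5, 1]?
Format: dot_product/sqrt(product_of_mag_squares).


dot = 35. |a|^2 = 34, |b|^2 = 42. cos = 35/sqrt(1428).

35/sqrt(1428)


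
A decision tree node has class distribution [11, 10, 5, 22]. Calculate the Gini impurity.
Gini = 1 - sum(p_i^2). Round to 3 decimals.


Total = 48. Proportions: 11/48, 10/48, 5/48, 22/48. sum(p_i^2) = 0.3168. Gini = 1 - 0.3168 = 0.6832, which rounds to 0.683.

0.683


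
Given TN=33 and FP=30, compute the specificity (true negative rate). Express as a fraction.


Specificity = TN / (TN + FP) = 33 / 63 = 11/21.

11/21


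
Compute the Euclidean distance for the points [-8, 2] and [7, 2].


d = sqrt(sum of squared differences). (-8-7)^2=225, (2-2)^2=0. Sum = 225.

15


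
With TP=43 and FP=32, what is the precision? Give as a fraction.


Precision = TP / (TP + FP) = 43 / 75 = 43/75.

43/75


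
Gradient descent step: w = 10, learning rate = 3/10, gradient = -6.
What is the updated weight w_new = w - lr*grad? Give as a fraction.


w_new = 10 - 3/10 * -6 = 10 - -9/5 = 59/5.

59/5


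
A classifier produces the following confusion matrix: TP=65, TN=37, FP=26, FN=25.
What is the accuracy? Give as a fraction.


Accuracy = (TP + TN) / (TP + TN + FP + FN) = (65 + 37) / 153 = 2/3.

2/3


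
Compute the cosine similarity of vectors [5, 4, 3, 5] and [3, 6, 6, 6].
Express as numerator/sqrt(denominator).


dot = 87. |a|^2 = 75, |b|^2 = 117. cos = 87/sqrt(8775).

87/sqrt(8775)


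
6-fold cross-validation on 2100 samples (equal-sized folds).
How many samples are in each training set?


Each validation fold has 2100/6 = 350 samples. Training set = 2100 - 350 = 1750.

1750


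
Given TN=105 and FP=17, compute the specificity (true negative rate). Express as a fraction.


Specificity = TN / (TN + FP) = 105 / 122 = 105/122.

105/122


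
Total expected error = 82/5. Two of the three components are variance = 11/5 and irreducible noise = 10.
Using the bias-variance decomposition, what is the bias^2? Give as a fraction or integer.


Total error = bias^2 + variance + irreducible noise. So bias^2 = 82/5 - 11/5 - 10 = 21/5.

21/5


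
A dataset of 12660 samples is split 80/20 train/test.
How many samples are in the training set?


Test set = 12660 * 20% = 2532. Training set = 12660 - 2532 = 10128.

10128


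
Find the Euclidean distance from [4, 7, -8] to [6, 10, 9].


d = sqrt(sum of squared differences). (4-6)^2=4, (7-10)^2=9, (-8-9)^2=289. Sum = 302.

sqrt(302)


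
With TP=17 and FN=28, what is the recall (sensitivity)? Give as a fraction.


Recall = TP / (TP + FN) = 17 / 45 = 17/45.

17/45


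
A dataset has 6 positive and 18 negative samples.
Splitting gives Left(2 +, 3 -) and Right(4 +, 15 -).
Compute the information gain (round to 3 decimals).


H(parent) = 0.8113. H(left) = 0.9710, H(right) = 0.7425. Weighted = (5/24)*0.9710 + (19/24)*0.7425 = 0.7901. IG = 0.8113 - 0.7901 = 0.0212, which rounds to 0.021.

0.021


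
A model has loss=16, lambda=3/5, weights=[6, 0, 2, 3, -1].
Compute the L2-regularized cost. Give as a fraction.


L2 sq norm = sum(w^2) = 50. J = 16 + 3/5 * 50 = 46.

46


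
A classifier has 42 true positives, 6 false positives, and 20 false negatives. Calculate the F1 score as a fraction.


Precision = 42/48 = 7/8. Recall = 42/62 = 21/31. F1 = 2*P*R/(P+R) = 42/55.

42/55


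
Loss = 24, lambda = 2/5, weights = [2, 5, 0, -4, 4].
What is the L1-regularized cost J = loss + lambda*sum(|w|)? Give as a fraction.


L1 norm = sum(|w|) = 15. J = 24 + 2/5 * 15 = 30.

30


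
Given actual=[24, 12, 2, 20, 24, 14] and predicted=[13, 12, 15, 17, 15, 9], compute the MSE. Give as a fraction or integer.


MSE = (1/6) * ((24-13)^2=121 + (12-12)^2=0 + (2-15)^2=169 + (20-17)^2=9 + (24-15)^2=81 + (14-9)^2=25). Sum = 405. MSE = 135/2.

135/2


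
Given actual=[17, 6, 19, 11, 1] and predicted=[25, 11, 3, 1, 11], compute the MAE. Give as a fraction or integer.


MAE = (1/5) * (|17-25|=8 + |6-11|=5 + |19-3|=16 + |11-1|=10 + |1-11|=10). Sum = 49. MAE = 49/5.

49/5


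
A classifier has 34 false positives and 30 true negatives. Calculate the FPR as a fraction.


FPR = FP / (FP + TN) = 34 / 64 = 17/32.

17/32


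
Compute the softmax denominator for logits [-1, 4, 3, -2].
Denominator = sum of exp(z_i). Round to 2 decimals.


Denom = e^-1=0.3679 + e^4=54.5982 + e^3=20.0855 + e^-2=0.1353. Sum = 75.1869, which rounds to 75.19.

75.19


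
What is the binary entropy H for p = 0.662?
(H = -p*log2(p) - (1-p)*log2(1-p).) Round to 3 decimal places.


H = -0.662*log2(0.662) - 0.338*log2(0.338) = 0.923.

0.923


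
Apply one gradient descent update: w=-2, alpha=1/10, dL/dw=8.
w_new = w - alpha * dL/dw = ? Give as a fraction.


w_new = -2 - 1/10 * 8 = -2 - 4/5 = -14/5.

-14/5


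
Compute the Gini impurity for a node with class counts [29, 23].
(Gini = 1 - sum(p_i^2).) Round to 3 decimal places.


Total = 52. Proportions: 29/52, 23/52. sum(p_i^2) = 0.5067. Gini = 1 - 0.5067 = 0.4933, which rounds to 0.493.

0.493


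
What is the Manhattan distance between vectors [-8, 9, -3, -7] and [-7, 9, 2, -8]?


d = sum of absolute differences: |-8--7|=1 + |9-9|=0 + |-3-2|=5 + |-7--8|=1 = 7.

7


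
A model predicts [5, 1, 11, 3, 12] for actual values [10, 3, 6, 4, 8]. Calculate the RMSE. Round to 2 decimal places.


MSE = 14.2000. RMSE = sqrt(14.2000) = 3.77.

3.77


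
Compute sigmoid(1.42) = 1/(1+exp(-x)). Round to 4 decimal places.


sigma(1.42) = 1/(1+e^(-1.42)) = 1/(1+0.241714) = 1/1.241714 = 0.8053.

0.8053


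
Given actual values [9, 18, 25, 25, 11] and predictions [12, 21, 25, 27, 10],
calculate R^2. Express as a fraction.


Mean(y) = 88/5. SS_res = 23. SS_tot = 1136/5. R^2 = 1 - 23/(1136/5) = 1021/1136.

1021/1136


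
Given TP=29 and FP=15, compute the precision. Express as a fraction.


Precision = TP / (TP + FP) = 29 / 44 = 29/44.

29/44


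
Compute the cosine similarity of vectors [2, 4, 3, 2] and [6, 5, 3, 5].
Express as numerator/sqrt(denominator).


dot = 51. |a|^2 = 33, |b|^2 = 95. cos = 51/sqrt(3135).

51/sqrt(3135)


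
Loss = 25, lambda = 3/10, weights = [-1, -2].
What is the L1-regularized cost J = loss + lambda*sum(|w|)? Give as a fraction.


L1 norm = sum(|w|) = 3. J = 25 + 3/10 * 3 = 259/10.

259/10


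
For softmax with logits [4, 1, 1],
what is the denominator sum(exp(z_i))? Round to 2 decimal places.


Denom = e^4=54.5982 + e^1=2.7183 + e^1=2.7183. Sum = 60.0348, which rounds to 60.03.

60.03


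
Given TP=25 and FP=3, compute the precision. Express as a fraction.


Precision = TP / (TP + FP) = 25 / 28 = 25/28.

25/28


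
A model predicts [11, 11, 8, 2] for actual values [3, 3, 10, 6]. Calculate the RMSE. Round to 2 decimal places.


MSE = 37.0000. RMSE = sqrt(37.0000) = 6.08.

6.08


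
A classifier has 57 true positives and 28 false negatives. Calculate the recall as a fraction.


Recall = TP / (TP + FN) = 57 / 85 = 57/85.

57/85


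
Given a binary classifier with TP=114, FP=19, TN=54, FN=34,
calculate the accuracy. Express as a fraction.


Accuracy = (TP + TN) / (TP + TN + FP + FN) = (114 + 54) / 221 = 168/221.

168/221


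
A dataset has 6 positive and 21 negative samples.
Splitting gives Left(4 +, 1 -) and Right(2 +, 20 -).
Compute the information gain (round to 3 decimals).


H(parent) = 0.7642. H(left) = 0.7219, H(right) = 0.4395. Weighted = (5/27)*0.7219 + (22/27)*0.4395 = 0.4918. IG = 0.7642 - 0.4918 = 0.2724, which rounds to 0.272.

0.272


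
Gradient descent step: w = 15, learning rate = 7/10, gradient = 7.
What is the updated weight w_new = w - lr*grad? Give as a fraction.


w_new = 15 - 7/10 * 7 = 15 - 49/10 = 101/10.

101/10


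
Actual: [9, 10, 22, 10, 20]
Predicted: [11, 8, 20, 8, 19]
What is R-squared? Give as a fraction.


Mean(y) = 71/5. SS_res = 17. SS_tot = 784/5. R^2 = 1 - 17/(784/5) = 699/784.

699/784


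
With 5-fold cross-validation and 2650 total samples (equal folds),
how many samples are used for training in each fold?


Each validation fold has 2650/5 = 530 samples. Training set = 2650 - 530 = 2120.

2120


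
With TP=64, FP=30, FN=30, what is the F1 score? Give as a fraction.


Precision = 64/94 = 32/47. Recall = 64/94 = 32/47. F1 = 2*P*R/(P+R) = 32/47.

32/47


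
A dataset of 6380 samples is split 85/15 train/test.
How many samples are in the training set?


Test set = 6380 * 15% = 957. Training set = 6380 - 957 = 5423.

5423


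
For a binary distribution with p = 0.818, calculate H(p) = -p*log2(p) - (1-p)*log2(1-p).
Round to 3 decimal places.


H = -0.818*log2(0.818) - 0.182*log2(0.182) = 0.684.

0.684


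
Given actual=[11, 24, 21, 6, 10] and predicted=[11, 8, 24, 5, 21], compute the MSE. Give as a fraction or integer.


MSE = (1/5) * ((11-11)^2=0 + (24-8)^2=256 + (21-24)^2=9 + (6-5)^2=1 + (10-21)^2=121). Sum = 387. MSE = 387/5.

387/5


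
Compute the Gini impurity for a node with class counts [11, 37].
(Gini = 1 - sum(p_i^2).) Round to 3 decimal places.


Total = 48. Proportions: 11/48, 37/48. sum(p_i^2) = 0.6467. Gini = 1 - 0.6467 = 0.3533, which rounds to 0.353.

0.353


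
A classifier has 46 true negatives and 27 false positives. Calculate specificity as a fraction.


Specificity = TN / (TN + FP) = 46 / 73 = 46/73.

46/73


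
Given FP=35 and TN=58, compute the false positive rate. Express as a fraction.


FPR = FP / (FP + TN) = 35 / 93 = 35/93.

35/93


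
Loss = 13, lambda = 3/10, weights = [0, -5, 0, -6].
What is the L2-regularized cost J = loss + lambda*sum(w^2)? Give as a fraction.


L2 sq norm = sum(w^2) = 61. J = 13 + 3/10 * 61 = 313/10.

313/10


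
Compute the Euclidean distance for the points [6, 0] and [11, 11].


d = sqrt(sum of squared differences). (6-11)^2=25, (0-11)^2=121. Sum = 146.

sqrt(146)


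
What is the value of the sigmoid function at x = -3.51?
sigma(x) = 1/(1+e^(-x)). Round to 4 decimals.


sigma(-3.51) = 1/(1+e^(3.51)) = 1/(1+33.448268) = 1/34.448268 = 0.0290.

0.0290


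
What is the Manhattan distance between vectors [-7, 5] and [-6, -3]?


d = sum of absolute differences: |-7--6|=1 + |5--3|=8 = 9.

9


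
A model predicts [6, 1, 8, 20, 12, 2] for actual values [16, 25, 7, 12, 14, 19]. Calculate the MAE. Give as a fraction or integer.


MAE = (1/6) * (|16-6|=10 + |25-1|=24 + |7-8|=1 + |12-20|=8 + |14-12|=2 + |19-2|=17). Sum = 62. MAE = 31/3.

31/3


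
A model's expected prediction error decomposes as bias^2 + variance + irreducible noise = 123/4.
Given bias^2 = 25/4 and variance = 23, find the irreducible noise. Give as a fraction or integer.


Total error = bias^2 + variance + irreducible noise. So irreducible noise = 123/4 - 25/4 - 23 = 3/2.

3/2


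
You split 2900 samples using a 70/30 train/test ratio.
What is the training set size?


Test set = 2900 * 30% = 870. Training set = 2900 - 870 = 2030.

2030


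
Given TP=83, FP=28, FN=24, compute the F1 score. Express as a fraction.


Precision = 83/111 = 83/111. Recall = 83/107 = 83/107. F1 = 2*P*R/(P+R) = 83/109.

83/109


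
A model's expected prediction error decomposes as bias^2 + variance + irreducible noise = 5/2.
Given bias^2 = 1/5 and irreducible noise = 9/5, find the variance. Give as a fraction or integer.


Total error = bias^2 + variance + irreducible noise. So variance = 5/2 - 1/5 - 9/5 = 1/2.

1/2


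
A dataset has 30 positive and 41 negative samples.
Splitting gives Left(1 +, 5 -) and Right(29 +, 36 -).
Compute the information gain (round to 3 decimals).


H(parent) = 0.9826. H(left) = 0.6500, H(right) = 0.9916. Weighted = (6/71)*0.6500 + (65/71)*0.9916 = 0.9627. IG = 0.9826 - 0.9627 = 0.0199, which rounds to 0.020.

0.020


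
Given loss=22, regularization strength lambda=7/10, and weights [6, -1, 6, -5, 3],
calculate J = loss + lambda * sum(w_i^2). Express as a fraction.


L2 sq norm = sum(w^2) = 107. J = 22 + 7/10 * 107 = 969/10.

969/10


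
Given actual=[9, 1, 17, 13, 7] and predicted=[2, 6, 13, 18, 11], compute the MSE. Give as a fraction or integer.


MSE = (1/5) * ((9-2)^2=49 + (1-6)^2=25 + (17-13)^2=16 + (13-18)^2=25 + (7-11)^2=16). Sum = 131. MSE = 131/5.

131/5


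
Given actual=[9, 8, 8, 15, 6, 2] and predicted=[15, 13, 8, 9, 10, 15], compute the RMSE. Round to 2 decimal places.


MSE = 47.0000. RMSE = sqrt(47.0000) = 6.86.

6.86


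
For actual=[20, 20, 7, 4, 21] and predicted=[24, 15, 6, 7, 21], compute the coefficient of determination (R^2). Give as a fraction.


Mean(y) = 72/5. SS_res = 51. SS_tot = 1346/5. R^2 = 1 - 51/(1346/5) = 1091/1346.

1091/1346


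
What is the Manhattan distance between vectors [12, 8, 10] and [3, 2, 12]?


d = sum of absolute differences: |12-3|=9 + |8-2|=6 + |10-12|=2 = 17.

17


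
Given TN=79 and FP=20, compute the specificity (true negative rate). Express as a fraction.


Specificity = TN / (TN + FP) = 79 / 99 = 79/99.

79/99


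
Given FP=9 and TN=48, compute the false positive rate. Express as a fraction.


FPR = FP / (FP + TN) = 9 / 57 = 3/19.

3/19


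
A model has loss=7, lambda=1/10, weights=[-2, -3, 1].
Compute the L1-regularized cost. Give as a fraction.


L1 norm = sum(|w|) = 6. J = 7 + 1/10 * 6 = 38/5.

38/5


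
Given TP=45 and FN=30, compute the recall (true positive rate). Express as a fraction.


Recall = TP / (TP + FN) = 45 / 75 = 3/5.

3/5


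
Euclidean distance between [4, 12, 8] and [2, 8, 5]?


d = sqrt(sum of squared differences). (4-2)^2=4, (12-8)^2=16, (8-5)^2=9. Sum = 29.

sqrt(29)


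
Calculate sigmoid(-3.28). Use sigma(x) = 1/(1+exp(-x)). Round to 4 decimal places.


sigma(-3.28) = 1/(1+e^(3.28)) = 1/(1+26.575773) = 1/27.575773 = 0.0363.

0.0363


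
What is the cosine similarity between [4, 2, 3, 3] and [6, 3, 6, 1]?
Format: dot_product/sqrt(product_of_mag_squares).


dot = 51. |a|^2 = 38, |b|^2 = 82. cos = 51/sqrt(3116).

51/sqrt(3116)


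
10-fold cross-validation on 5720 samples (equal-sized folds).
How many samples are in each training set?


Each validation fold has 5720/10 = 572 samples. Training set = 5720 - 572 = 5148.

5148


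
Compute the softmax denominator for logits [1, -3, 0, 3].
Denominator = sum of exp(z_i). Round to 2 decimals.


Denom = e^1=2.7183 + e^-3=0.0498 + e^0=1.0000 + e^3=20.0855. Sum = 23.8536, which rounds to 23.85.

23.85


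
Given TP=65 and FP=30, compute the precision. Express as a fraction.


Precision = TP / (TP + FP) = 65 / 95 = 13/19.

13/19


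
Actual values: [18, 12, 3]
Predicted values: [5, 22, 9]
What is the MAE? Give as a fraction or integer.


MAE = (1/3) * (|18-5|=13 + |12-22|=10 + |3-9|=6). Sum = 29. MAE = 29/3.

29/3


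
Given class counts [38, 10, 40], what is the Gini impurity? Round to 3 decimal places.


Total = 88. Proportions: 38/88, 10/88, 40/88. sum(p_i^2) = 0.4060. Gini = 1 - 0.4060 = 0.5940, which rounds to 0.594.

0.594


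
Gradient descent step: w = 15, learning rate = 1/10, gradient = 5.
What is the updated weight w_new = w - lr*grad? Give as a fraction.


w_new = 15 - 1/10 * 5 = 15 - 1/2 = 29/2.

29/2


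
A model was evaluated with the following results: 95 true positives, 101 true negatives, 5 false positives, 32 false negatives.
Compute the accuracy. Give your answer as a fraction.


Accuracy = (TP + TN) / (TP + TN + FP + FN) = (95 + 101) / 233 = 196/233.

196/233


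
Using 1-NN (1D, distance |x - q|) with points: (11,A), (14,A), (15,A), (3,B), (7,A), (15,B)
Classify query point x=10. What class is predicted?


Distances: |11-10|=1, |14-10|=4, |15-10|=5, |3-10|=7, |7-10|=3, |15-10|=5. 1 nearest: (11,A). Counts: {'A': 1}. Majority class: A.

A


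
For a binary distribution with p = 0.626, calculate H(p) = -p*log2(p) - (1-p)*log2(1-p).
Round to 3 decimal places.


H = -0.626*log2(0.626) - 0.374*log2(0.374) = 0.954.

0.954


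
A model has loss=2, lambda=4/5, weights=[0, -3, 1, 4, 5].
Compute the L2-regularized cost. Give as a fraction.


L2 sq norm = sum(w^2) = 51. J = 2 + 4/5 * 51 = 214/5.

214/5


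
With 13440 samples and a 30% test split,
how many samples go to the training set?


Test set = 13440 * 30% = 4032. Training set = 13440 - 4032 = 9408.

9408


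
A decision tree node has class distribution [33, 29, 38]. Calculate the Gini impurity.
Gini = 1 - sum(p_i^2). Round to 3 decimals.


Total = 100. Proportions: 33/100, 29/100, 38/100. sum(p_i^2) = 0.3374. Gini = 1 - 0.3374 = 0.6626, which rounds to 0.663.

0.663


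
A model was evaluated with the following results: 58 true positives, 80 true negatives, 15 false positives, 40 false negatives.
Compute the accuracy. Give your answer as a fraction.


Accuracy = (TP + TN) / (TP + TN + FP + FN) = (58 + 80) / 193 = 138/193.

138/193


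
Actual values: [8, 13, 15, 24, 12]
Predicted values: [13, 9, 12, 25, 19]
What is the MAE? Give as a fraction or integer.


MAE = (1/5) * (|8-13|=5 + |13-9|=4 + |15-12|=3 + |24-25|=1 + |12-19|=7). Sum = 20. MAE = 4.

4


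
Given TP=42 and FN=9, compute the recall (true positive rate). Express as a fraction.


Recall = TP / (TP + FN) = 42 / 51 = 14/17.

14/17


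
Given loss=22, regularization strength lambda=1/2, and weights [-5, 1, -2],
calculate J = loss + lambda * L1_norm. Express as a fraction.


L1 norm = sum(|w|) = 8. J = 22 + 1/2 * 8 = 26.

26


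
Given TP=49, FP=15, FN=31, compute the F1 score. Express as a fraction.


Precision = 49/64 = 49/64. Recall = 49/80 = 49/80. F1 = 2*P*R/(P+R) = 49/72.

49/72


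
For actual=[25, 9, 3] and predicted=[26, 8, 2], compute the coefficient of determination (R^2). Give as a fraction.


Mean(y) = 37/3. SS_res = 3. SS_tot = 776/3. R^2 = 1 - 3/(776/3) = 767/776.

767/776


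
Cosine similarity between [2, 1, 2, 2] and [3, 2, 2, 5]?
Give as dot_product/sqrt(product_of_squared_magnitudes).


dot = 22. |a|^2 = 13, |b|^2 = 42. cos = 22/sqrt(546).

22/sqrt(546)


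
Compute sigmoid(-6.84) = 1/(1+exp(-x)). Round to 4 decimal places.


sigma(-6.84) = 1/(1+e^(6.84)) = 1/(1+934.489135) = 1/935.489135 = 0.0011.

0.0011


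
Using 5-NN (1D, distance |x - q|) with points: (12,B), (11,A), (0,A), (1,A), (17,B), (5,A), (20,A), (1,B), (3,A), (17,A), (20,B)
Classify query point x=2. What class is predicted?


Distances: |12-2|=10, |11-2|=9, |0-2|=2, |1-2|=1, |17-2|=15, |5-2|=3, |20-2|=18, |1-2|=1, |3-2|=1, |17-2|=15, |20-2|=18. 5 nearest: (1,A), (3,A), (1,B), (0,A), (5,A). Counts: {'A': 4, 'B': 1}. Majority class: A.

A


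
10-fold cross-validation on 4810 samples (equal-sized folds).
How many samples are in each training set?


Each validation fold has 4810/10 = 481 samples. Training set = 4810 - 481 = 4329.

4329


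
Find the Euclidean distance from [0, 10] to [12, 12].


d = sqrt(sum of squared differences). (0-12)^2=144, (10-12)^2=4. Sum = 148.

sqrt(148)


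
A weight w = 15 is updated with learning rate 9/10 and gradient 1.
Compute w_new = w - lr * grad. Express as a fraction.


w_new = 15 - 9/10 * 1 = 15 - 9/10 = 141/10.

141/10


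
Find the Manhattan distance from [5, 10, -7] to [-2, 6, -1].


d = sum of absolute differences: |5--2|=7 + |10-6|=4 + |-7--1|=6 = 17.

17


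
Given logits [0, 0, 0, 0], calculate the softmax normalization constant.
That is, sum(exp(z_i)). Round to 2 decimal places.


Denom = e^0=1.0000 + e^0=1.0000 + e^0=1.0000 + e^0=1.0000. Sum = 4.0000, which rounds to 4.00.

4.00


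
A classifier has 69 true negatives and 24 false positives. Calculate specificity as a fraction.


Specificity = TN / (TN + FP) = 69 / 93 = 23/31.

23/31


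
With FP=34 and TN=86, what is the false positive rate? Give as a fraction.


FPR = FP / (FP + TN) = 34 / 120 = 17/60.

17/60


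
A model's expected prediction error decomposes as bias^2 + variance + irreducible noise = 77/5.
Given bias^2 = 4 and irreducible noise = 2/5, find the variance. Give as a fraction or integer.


Total error = bias^2 + variance + irreducible noise. So variance = 77/5 - 4 - 2/5 = 11.

11


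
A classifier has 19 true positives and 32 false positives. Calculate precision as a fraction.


Precision = TP / (TP + FP) = 19 / 51 = 19/51.

19/51


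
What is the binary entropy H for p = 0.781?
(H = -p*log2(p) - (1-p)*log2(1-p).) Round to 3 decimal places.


H = -0.781*log2(0.781) - 0.219*log2(0.219) = 0.758.

0.758


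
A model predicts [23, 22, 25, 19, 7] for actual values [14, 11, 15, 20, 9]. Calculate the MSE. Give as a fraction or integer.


MSE = (1/5) * ((14-23)^2=81 + (11-22)^2=121 + (15-25)^2=100 + (20-19)^2=1 + (9-7)^2=4). Sum = 307. MSE = 307/5.

307/5


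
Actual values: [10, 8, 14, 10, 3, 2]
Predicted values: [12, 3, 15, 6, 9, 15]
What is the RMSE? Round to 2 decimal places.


MSE = 41.8333. RMSE = sqrt(41.8333) = 6.47.

6.47


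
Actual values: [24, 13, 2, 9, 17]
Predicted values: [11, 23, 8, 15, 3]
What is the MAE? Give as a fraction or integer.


MAE = (1/5) * (|24-11|=13 + |13-23|=10 + |2-8|=6 + |9-15|=6 + |17-3|=14). Sum = 49. MAE = 49/5.

49/5


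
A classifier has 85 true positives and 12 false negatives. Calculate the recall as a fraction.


Recall = TP / (TP + FN) = 85 / 97 = 85/97.

85/97


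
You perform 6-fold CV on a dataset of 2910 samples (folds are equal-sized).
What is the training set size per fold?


Each validation fold has 2910/6 = 485 samples. Training set = 2910 - 485 = 2425.

2425


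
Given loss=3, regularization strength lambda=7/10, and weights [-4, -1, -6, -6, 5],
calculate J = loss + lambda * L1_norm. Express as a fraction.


L1 norm = sum(|w|) = 22. J = 3 + 7/10 * 22 = 92/5.

92/5


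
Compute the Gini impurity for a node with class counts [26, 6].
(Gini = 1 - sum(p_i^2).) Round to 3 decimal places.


Total = 32. Proportions: 26/32, 6/32. sum(p_i^2) = 0.6953. Gini = 1 - 0.6953 = 0.3047, which rounds to 0.305.

0.305


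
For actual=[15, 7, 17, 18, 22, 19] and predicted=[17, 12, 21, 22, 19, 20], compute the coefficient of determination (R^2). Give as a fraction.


Mean(y) = 49/3. SS_res = 71. SS_tot = 394/3. R^2 = 1 - 71/(394/3) = 181/394.

181/394


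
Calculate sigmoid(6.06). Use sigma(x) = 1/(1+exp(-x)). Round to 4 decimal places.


sigma(6.06) = 1/(1+e^(-6.06)) = 1/(1+0.002334) = 1/1.002334 = 0.9977.

0.9977


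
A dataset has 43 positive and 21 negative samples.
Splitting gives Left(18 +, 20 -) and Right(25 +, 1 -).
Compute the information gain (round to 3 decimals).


H(parent) = 0.9130. H(left) = 0.9980, H(right) = 0.2352. Weighted = (38/64)*0.9980 + (26/64)*0.2352 = 0.6881. IG = 0.9130 - 0.6881 = 0.2249, which rounds to 0.225.

0.225


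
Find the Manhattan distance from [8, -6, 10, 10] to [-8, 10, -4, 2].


d = sum of absolute differences: |8--8|=16 + |-6-10|=16 + |10--4|=14 + |10-2|=8 = 54.

54


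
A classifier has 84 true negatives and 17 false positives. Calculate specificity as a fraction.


Specificity = TN / (TN + FP) = 84 / 101 = 84/101.

84/101


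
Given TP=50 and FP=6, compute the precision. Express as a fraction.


Precision = TP / (TP + FP) = 50 / 56 = 25/28.

25/28


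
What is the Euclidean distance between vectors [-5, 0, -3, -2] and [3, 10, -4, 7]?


d = sqrt(sum of squared differences). (-5-3)^2=64, (0-10)^2=100, (-3--4)^2=1, (-2-7)^2=81. Sum = 246.

sqrt(246)


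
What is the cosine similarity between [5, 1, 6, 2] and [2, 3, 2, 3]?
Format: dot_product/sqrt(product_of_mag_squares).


dot = 31. |a|^2 = 66, |b|^2 = 26. cos = 31/sqrt(1716).

31/sqrt(1716)


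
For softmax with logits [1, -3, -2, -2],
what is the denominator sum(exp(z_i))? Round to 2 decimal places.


Denom = e^1=2.7183 + e^-3=0.0498 + e^-2=0.1353 + e^-2=0.1353. Sum = 3.0387, which rounds to 3.04.

3.04


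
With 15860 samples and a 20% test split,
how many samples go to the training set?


Test set = 15860 * 20% = 3172. Training set = 15860 - 3172 = 12688.

12688


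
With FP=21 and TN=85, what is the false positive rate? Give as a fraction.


FPR = FP / (FP + TN) = 21 / 106 = 21/106.

21/106


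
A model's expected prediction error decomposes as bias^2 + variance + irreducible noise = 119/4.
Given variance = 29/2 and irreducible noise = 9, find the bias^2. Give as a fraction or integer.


Total error = bias^2 + variance + irreducible noise. So bias^2 = 119/4 - 29/2 - 9 = 25/4.

25/4


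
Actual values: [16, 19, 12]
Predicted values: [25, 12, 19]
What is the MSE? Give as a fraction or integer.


MSE = (1/3) * ((16-25)^2=81 + (19-12)^2=49 + (12-19)^2=49). Sum = 179. MSE = 179/3.

179/3


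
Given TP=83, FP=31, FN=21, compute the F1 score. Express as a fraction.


Precision = 83/114 = 83/114. Recall = 83/104 = 83/104. F1 = 2*P*R/(P+R) = 83/109.

83/109


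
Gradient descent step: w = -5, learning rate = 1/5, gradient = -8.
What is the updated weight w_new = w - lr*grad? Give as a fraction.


w_new = -5 - 1/5 * -8 = -5 - -8/5 = -17/5.

-17/5


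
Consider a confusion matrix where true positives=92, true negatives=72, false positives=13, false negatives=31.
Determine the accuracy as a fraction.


Accuracy = (TP + TN) / (TP + TN + FP + FN) = (92 + 72) / 208 = 41/52.

41/52


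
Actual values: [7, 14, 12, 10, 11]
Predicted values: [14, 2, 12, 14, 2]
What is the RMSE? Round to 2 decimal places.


MSE = 58.0000. RMSE = sqrt(58.0000) = 7.62.

7.62


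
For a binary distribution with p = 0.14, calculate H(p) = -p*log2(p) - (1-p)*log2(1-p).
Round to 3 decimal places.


H = -0.14*log2(0.14) - 0.86*log2(0.86) = 0.584.

0.584


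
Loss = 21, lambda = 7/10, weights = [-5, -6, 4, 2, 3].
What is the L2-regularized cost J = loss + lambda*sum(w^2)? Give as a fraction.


L2 sq norm = sum(w^2) = 90. J = 21 + 7/10 * 90 = 84.

84


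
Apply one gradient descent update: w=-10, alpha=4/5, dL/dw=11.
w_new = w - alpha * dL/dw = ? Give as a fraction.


w_new = -10 - 4/5 * 11 = -10 - 44/5 = -94/5.

-94/5


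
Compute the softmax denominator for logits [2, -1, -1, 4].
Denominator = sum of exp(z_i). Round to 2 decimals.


Denom = e^2=7.3891 + e^-1=0.3679 + e^-1=0.3679 + e^4=54.5982. Sum = 62.7231, which rounds to 62.72.

62.72


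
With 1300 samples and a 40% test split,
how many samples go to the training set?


Test set = 1300 * 40% = 520. Training set = 1300 - 520 = 780.

780


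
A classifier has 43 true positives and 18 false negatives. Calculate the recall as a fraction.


Recall = TP / (TP + FN) = 43 / 61 = 43/61.

43/61


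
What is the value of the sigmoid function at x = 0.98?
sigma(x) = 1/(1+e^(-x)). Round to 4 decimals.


sigma(0.98) = 1/(1+e^(-0.98)) = 1/(1+0.375311) = 1/1.375311 = 0.7271.

0.7271


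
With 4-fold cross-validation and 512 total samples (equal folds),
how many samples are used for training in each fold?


Each validation fold has 512/4 = 128 samples. Training set = 512 - 128 = 384.

384


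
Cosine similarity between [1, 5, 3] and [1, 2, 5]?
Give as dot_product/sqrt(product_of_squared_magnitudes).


dot = 26. |a|^2 = 35, |b|^2 = 30. cos = 26/sqrt(1050).

26/sqrt(1050)


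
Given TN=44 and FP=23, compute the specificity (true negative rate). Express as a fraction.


Specificity = TN / (TN + FP) = 44 / 67 = 44/67.

44/67


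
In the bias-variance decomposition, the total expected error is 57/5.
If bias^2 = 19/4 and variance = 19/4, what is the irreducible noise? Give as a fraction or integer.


Total error = bias^2 + variance + irreducible noise. So irreducible noise = 57/5 - 19/4 - 19/4 = 19/10.

19/10


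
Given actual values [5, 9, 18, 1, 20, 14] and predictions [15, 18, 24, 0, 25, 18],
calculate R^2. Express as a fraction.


Mean(y) = 67/6. SS_res = 259. SS_tot = 1673/6. R^2 = 1 - 259/(1673/6) = 17/239.

17/239


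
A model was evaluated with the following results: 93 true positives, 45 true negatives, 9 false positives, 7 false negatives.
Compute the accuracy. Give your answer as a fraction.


Accuracy = (TP + TN) / (TP + TN + FP + FN) = (93 + 45) / 154 = 69/77.

69/77


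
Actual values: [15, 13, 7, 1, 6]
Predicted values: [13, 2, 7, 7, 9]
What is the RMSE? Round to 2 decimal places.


MSE = 34.0000. RMSE = sqrt(34.0000) = 5.83.

5.83


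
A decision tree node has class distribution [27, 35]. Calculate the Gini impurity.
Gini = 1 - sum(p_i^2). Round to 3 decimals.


Total = 62. Proportions: 27/62, 35/62. sum(p_i^2) = 0.5083. Gini = 1 - 0.5083 = 0.4917, which rounds to 0.492.

0.492


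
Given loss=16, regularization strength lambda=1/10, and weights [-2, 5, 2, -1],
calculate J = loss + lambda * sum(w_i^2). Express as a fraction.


L2 sq norm = sum(w^2) = 34. J = 16 + 1/10 * 34 = 97/5.

97/5


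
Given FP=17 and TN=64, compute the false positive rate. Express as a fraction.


FPR = FP / (FP + TN) = 17 / 81 = 17/81.

17/81


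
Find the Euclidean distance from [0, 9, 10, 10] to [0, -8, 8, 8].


d = sqrt(sum of squared differences). (0-0)^2=0, (9--8)^2=289, (10-8)^2=4, (10-8)^2=4. Sum = 297.

sqrt(297)


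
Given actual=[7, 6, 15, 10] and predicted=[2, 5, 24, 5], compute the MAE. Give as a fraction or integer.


MAE = (1/4) * (|7-2|=5 + |6-5|=1 + |15-24|=9 + |10-5|=5). Sum = 20. MAE = 5.

5


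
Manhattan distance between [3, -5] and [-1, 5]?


d = sum of absolute differences: |3--1|=4 + |-5-5|=10 = 14.

14


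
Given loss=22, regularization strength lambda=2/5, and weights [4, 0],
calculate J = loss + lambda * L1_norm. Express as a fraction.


L1 norm = sum(|w|) = 4. J = 22 + 2/5 * 4 = 118/5.

118/5


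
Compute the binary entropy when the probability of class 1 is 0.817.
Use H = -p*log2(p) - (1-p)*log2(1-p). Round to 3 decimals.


H = -0.817*log2(0.817) - 0.183*log2(0.183) = 0.687.

0.687


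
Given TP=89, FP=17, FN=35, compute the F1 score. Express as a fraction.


Precision = 89/106 = 89/106. Recall = 89/124 = 89/124. F1 = 2*P*R/(P+R) = 89/115.

89/115


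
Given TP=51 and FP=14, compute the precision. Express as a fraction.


Precision = TP / (TP + FP) = 51 / 65 = 51/65.

51/65


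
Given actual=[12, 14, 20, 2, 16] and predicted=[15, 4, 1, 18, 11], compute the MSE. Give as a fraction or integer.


MSE = (1/5) * ((12-15)^2=9 + (14-4)^2=100 + (20-1)^2=361 + (2-18)^2=256 + (16-11)^2=25). Sum = 751. MSE = 751/5.

751/5


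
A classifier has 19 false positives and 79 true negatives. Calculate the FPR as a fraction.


FPR = FP / (FP + TN) = 19 / 98 = 19/98.

19/98


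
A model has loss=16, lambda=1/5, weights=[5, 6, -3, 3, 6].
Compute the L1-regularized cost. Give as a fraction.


L1 norm = sum(|w|) = 23. J = 16 + 1/5 * 23 = 103/5.

103/5


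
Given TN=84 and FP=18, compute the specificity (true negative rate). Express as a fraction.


Specificity = TN / (TN + FP) = 84 / 102 = 14/17.

14/17


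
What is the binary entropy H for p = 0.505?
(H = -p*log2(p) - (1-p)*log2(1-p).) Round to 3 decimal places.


H = -0.505*log2(0.505) - 0.495*log2(0.495) = 1.000.

1.000


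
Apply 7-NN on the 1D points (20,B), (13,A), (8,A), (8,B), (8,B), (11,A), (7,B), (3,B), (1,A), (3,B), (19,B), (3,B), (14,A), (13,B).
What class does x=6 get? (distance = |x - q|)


Distances: |20-6|=14, |13-6|=7, |8-6|=2, |8-6|=2, |8-6|=2, |11-6|=5, |7-6|=1, |3-6|=3, |1-6|=5, |3-6|=3, |19-6|=13, |3-6|=3, |14-6|=8, |13-6|=7. 7 nearest: (7,B), (8,A), (8,B), (8,B), (3,B), (3,B), (3,B). Counts: {'B': 6, 'A': 1}. Majority class: B.

B


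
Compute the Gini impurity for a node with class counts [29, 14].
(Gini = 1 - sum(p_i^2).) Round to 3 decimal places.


Total = 43. Proportions: 29/43, 14/43. sum(p_i^2) = 0.5608. Gini = 1 - 0.5608 = 0.4392, which rounds to 0.439.

0.439


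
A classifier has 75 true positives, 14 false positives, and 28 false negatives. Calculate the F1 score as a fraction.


Precision = 75/89 = 75/89. Recall = 75/103 = 75/103. F1 = 2*P*R/(P+R) = 25/32.

25/32


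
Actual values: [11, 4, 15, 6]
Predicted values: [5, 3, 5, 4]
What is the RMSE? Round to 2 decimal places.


MSE = 35.2500. RMSE = sqrt(35.2500) = 5.94.

5.94


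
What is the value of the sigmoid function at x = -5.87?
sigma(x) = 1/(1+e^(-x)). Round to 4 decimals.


sigma(-5.87) = 1/(1+e^(5.87)) = 1/(1+354.248980) = 1/355.248980 = 0.0028.

0.0028


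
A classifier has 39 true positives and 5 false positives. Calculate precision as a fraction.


Precision = TP / (TP + FP) = 39 / 44 = 39/44.

39/44


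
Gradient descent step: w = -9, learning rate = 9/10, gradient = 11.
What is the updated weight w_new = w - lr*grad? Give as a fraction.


w_new = -9 - 9/10 * 11 = -9 - 99/10 = -189/10.

-189/10


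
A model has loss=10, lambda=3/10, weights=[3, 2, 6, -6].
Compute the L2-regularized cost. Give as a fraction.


L2 sq norm = sum(w^2) = 85. J = 10 + 3/10 * 85 = 71/2.

71/2


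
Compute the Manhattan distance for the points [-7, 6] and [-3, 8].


d = sum of absolute differences: |-7--3|=4 + |6-8|=2 = 6.

6


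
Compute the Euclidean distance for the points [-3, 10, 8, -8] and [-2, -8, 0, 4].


d = sqrt(sum of squared differences). (-3--2)^2=1, (10--8)^2=324, (8-0)^2=64, (-8-4)^2=144. Sum = 533.

sqrt(533)


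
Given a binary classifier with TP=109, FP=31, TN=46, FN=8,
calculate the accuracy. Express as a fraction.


Accuracy = (TP + TN) / (TP + TN + FP + FN) = (109 + 46) / 194 = 155/194.

155/194


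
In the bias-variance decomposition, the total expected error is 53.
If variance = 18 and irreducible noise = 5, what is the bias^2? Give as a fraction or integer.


Total error = bias^2 + variance + irreducible noise. So bias^2 = 53 - 18 - 5 = 30.

30


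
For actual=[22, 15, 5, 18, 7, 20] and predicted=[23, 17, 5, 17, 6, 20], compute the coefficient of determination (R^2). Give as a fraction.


Mean(y) = 29/2. SS_res = 7. SS_tot = 491/2. R^2 = 1 - 7/(491/2) = 477/491.

477/491


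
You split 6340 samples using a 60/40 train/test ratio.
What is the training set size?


Test set = 6340 * 40% = 2536. Training set = 6340 - 2536 = 3804.

3804


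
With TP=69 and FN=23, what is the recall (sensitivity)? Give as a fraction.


Recall = TP / (TP + FN) = 69 / 92 = 3/4.

3/4
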